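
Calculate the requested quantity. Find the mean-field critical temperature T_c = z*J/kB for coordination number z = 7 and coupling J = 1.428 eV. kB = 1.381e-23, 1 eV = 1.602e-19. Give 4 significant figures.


Step 1: z*J = 7*1.428 = 9.996 eV
Step 2: Convert to Joules: 9.996*1.602e-19 = 1.601e-18 J
Step 3: T_c = 1.601e-18 / 1.381e-23 = 1.16e+05 K

1.16e+05


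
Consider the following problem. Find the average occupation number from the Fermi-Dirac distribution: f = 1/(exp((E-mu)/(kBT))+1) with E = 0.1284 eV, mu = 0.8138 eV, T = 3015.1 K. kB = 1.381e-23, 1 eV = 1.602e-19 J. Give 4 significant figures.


Step 1: (E - mu) = 0.1284 - 0.8138 = -0.6854 eV
Step 2: Convert: (E-mu)*eV = -1.098e-19 J
Step 3: x = (E-mu)*eV/(kB*T) = -2.637
Step 4: f = 1/(exp(-2.637)+1) = 0.9332

0.9332


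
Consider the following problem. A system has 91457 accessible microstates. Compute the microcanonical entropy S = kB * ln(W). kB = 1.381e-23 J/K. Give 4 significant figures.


Step 1: ln(W) = ln(91457) = 11.42
Step 2: S = kB * ln(W) = 1.381e-23 * 11.42
Step 3: S = 1.578e-22 J/K

1.578e-22


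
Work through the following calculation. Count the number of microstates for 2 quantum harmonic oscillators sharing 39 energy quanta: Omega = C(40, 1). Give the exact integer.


Step 1: Use binomial coefficient C(40, 1)
Step 2: Numerator = 40! / 39!
Step 3: Denominator = 1!
Step 4: Omega = 40

40


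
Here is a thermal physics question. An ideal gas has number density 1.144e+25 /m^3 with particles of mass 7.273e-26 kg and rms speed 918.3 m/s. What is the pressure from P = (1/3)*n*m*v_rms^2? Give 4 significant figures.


Step 1: v_rms^2 = 918.3^2 = 8.433e+05
Step 2: n*m = 1.144e+25*7.273e-26 = 0.832
Step 3: P = (1/3)*0.832*8.433e+05 = 2.339e+05 Pa

2.339e+05


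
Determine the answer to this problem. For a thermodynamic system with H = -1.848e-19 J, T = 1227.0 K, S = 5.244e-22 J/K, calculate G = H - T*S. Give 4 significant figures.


Step 1: T*S = 1227.0 * 5.244e-22 = 6.434e-19 J
Step 2: G = H - T*S = -1.848e-19 - 6.434e-19
Step 3: G = -8.282e-19 J

-8.282e-19


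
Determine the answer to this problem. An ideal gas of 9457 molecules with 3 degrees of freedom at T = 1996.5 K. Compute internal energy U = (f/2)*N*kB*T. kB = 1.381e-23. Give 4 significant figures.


Step 1: f/2 = 3/2 = 1.5
Step 2: N*kB*T = 9457*1.381e-23*1996.5 = 2.607e-16
Step 3: U = 1.5 * 2.607e-16 = 3.911e-16 J

3.911e-16


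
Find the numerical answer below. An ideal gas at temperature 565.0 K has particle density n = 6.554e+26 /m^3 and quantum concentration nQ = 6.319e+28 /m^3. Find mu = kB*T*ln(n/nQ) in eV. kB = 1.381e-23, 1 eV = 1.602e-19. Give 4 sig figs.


Step 1: n/nQ = 6.554e+26/6.319e+28 = 0.01037
Step 2: ln(n/nQ) = -4.569
Step 3: mu = kB*T*ln(n/nQ) = 7.803e-21*-4.569 = -3.565e-20 J
Step 4: Convert to eV: -3.565e-20/1.602e-19 = -0.2225 eV

-0.2225


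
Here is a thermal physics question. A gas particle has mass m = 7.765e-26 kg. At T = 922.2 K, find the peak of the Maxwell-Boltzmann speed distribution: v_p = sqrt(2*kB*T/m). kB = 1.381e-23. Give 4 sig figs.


Step 1: Numerator = 2*kB*T = 2*1.381e-23*922.2 = 2.547e-20
Step 2: Ratio = 2.547e-20 / 7.765e-26 = 3.28e+05
Step 3: v_p = sqrt(3.28e+05) = 572.7 m/s

572.7


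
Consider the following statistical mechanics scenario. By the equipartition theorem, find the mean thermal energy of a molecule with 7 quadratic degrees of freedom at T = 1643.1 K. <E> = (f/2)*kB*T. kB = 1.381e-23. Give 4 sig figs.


Step 1: f/2 = 7/2 = 3.5
Step 2: kB*T = 1.381e-23 * 1643.1 = 2.269e-20
Step 3: <E> = 3.5 * 2.269e-20 = 7.942e-20 J

7.942e-20


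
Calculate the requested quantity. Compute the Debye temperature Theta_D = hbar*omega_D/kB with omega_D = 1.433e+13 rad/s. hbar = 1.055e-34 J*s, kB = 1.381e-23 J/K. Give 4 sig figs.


Step 1: hbar*omega_D = 1.055e-34 * 1.433e+13 = 1.512e-21 J
Step 2: Theta_D = 1.512e-21 / 1.381e-23
Step 3: Theta_D = 109.5 K

109.5


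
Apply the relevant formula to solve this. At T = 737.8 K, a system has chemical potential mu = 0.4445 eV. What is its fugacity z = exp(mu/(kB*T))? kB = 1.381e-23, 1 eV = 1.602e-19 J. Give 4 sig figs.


Step 1: Convert mu to Joules: 0.4445*1.602e-19 = 7.121e-20 J
Step 2: kB*T = 1.381e-23*737.8 = 1.019e-20 J
Step 3: mu/(kB*T) = 6.989
Step 4: z = exp(6.989) = 1084

1084


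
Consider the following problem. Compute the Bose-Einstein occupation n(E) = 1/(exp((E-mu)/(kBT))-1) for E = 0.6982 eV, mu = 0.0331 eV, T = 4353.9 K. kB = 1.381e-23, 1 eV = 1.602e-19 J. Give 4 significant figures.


Step 1: (E - mu) = 0.6651 eV
Step 2: x = (E-mu)*eV/(kB*T) = 0.6651*1.602e-19/(1.381e-23*4353.9) = 1.772
Step 3: exp(x) = 5.883
Step 4: n = 1/(exp(x)-1) = 0.2048

0.2048


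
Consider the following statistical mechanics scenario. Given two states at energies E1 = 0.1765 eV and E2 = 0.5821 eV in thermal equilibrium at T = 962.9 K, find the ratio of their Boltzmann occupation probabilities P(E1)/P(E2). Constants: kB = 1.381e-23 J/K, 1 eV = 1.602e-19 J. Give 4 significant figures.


Step 1: Compute energy difference dE = E1 - E2 = 0.1765 - 0.5821 = -0.4056 eV
Step 2: Convert to Joules: dE_J = -0.4056 * 1.602e-19 = -6.498e-20 J
Step 3: Compute exponent = -dE_J / (kB * T) = -(-6.498e-20) / (1.381e-23 * 962.9) = 4.886
Step 4: P(E1)/P(E2) = exp(4.886) = 132.5

132.5


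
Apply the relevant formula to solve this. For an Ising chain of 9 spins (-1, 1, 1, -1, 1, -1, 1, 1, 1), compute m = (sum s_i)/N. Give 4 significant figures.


Step 1: Count up spins (+1): 6, down spins (-1): 3
Step 2: Total magnetization M = 6 - 3 = 3
Step 3: m = M/N = 3/9 = 0.3333

0.3333


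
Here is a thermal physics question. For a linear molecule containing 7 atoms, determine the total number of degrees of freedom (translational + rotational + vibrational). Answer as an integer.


Step 1: Translational DOF = 3
Step 2: Rotational DOF (linear) = 2
Step 3: Vibrational DOF = 3*7 - 5 = 16
Step 4: Total = 3 + 2 + 16 = 21

21


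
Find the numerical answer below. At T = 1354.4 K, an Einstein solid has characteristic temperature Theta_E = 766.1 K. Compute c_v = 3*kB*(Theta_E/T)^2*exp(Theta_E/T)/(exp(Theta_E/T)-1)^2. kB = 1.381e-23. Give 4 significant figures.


Step 1: x = Theta_E/T = 766.1/1354.4 = 0.5656
Step 2: x^2 = 0.3199
Step 3: exp(x) = 1.761
Step 4: c_v = 3*1.381e-23*0.3199*1.761/(1.761-1)^2 = 4.034e-23

4.034e-23


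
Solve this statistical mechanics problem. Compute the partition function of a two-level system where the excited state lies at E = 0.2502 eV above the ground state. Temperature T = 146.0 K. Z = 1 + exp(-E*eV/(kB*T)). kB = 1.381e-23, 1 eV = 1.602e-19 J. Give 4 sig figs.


Step 1: Compute beta*E = E*eV/(kB*T) = 0.2502*1.602e-19/(1.381e-23*146.0) = 19.88
Step 2: exp(-beta*E) = exp(-19.88) = 2.325e-09
Step 3: Z = 1 + 2.325e-09 = 1

1


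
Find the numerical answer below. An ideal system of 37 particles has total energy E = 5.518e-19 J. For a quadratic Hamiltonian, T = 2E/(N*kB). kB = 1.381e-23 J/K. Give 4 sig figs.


Step 1: Numerator = 2*E = 2*5.518e-19 = 1.104e-18 J
Step 2: Denominator = N*kB = 37*1.381e-23 = 5.11e-22
Step 3: T = 1.104e-18 / 5.11e-22 = 2160 K

2160


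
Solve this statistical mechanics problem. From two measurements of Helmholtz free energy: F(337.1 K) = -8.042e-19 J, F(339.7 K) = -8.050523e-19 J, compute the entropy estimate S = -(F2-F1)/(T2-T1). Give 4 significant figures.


Step 1: dF = F2 - F1 = -8.050523e-19 - (-8.042e-19) = -8.523e-22 J
Step 2: dT = T2 - T1 = 339.7 - 337.1 = 2.6 K
Step 3: S = -dF/dT = -(-8.523e-22)/2.6 = 3.278e-22 J/K

3.278e-22


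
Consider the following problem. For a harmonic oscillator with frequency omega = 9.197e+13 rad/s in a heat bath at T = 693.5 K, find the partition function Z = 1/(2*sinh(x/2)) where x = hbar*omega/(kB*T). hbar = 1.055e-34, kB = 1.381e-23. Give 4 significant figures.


Step 1: Compute x = hbar*omega/(kB*T) = 1.055e-34*9.197e+13/(1.381e-23*693.5) = 1.013
Step 2: x/2 = 0.5066
Step 3: sinh(x/2) = 0.5285
Step 4: Z = 1/(2*0.5285) = 0.9461

0.9461


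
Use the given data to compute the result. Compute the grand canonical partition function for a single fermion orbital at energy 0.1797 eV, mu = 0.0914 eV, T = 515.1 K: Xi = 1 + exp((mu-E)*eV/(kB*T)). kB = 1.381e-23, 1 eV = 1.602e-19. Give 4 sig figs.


Step 1: (mu - E) = 0.0914 - 0.1797 = -0.0883 eV
Step 2: x = (mu-E)*eV/(kB*T) = -0.0883*1.602e-19/(1.381e-23*515.1) = -1.989
Step 3: exp(x) = 0.1369
Step 4: Xi = 1 + 0.1369 = 1.137

1.137


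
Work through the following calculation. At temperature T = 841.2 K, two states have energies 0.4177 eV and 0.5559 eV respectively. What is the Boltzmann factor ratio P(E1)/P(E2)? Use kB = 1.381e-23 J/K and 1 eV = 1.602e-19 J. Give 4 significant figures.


Step 1: Compute energy difference dE = E1 - E2 = 0.4177 - 0.5559 = -0.1382 eV
Step 2: Convert to Joules: dE_J = -0.1382 * 1.602e-19 = -2.214e-20 J
Step 3: Compute exponent = -dE_J / (kB * T) = -(-2.214e-20) / (1.381e-23 * 841.2) = 1.906
Step 4: P(E1)/P(E2) = exp(1.906) = 6.725

6.725


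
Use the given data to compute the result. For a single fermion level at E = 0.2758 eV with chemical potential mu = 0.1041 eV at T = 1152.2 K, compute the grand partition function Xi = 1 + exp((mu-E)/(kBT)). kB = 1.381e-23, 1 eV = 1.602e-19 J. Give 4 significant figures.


Step 1: (mu - E) = 0.1041 - 0.2758 = -0.1717 eV
Step 2: x = (mu-E)*eV/(kB*T) = -0.1717*1.602e-19/(1.381e-23*1152.2) = -1.729
Step 3: exp(x) = 0.1775
Step 4: Xi = 1 + 0.1775 = 1.178

1.178


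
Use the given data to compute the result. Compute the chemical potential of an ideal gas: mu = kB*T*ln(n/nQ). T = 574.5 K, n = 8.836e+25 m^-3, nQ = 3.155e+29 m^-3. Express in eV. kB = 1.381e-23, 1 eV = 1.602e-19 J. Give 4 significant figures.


Step 1: n/nQ = 8.836e+25/3.155e+29 = 0.0002801
Step 2: ln(n/nQ) = -8.18
Step 3: mu = kB*T*ln(n/nQ) = 7.934e-21*-8.18 = -6.49e-20 J
Step 4: Convert to eV: -6.49e-20/1.602e-19 = -0.4051 eV

-0.4051


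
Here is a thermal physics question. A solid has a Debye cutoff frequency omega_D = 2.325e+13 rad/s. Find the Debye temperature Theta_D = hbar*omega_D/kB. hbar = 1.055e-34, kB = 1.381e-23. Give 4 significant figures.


Step 1: hbar*omega_D = 1.055e-34 * 2.325e+13 = 2.453e-21 J
Step 2: Theta_D = 2.453e-21 / 1.381e-23
Step 3: Theta_D = 177.6 K

177.6


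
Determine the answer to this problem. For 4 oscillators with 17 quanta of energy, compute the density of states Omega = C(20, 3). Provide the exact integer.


Step 1: Use binomial coefficient C(20, 3)
Step 2: Numerator = 20! / 17!
Step 3: Denominator = 3!
Step 4: Omega = 1140

1140


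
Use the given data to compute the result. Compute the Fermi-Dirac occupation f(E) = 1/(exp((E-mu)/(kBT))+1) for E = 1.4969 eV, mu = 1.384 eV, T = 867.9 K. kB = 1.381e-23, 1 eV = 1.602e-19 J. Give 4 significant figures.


Step 1: (E - mu) = 1.4969 - 1.384 = 0.1129 eV
Step 2: Convert: (E-mu)*eV = 1.809e-20 J
Step 3: x = (E-mu)*eV/(kB*T) = 1.509
Step 4: f = 1/(exp(1.509)+1) = 0.1811

0.1811


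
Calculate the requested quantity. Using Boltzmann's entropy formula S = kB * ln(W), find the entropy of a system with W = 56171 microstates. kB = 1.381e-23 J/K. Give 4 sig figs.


Step 1: ln(W) = ln(56171) = 10.94
Step 2: S = kB * ln(W) = 1.381e-23 * 10.94
Step 3: S = 1.51e-22 J/K

1.51e-22


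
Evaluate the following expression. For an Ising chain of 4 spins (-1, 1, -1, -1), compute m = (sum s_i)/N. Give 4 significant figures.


Step 1: Count up spins (+1): 1, down spins (-1): 3
Step 2: Total magnetization M = 1 - 3 = -2
Step 3: m = M/N = -2/4 = -0.5

-0.5


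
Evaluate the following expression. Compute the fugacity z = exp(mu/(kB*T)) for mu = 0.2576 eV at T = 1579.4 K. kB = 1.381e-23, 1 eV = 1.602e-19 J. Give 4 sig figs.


Step 1: Convert mu to Joules: 0.2576*1.602e-19 = 4.127e-20 J
Step 2: kB*T = 1.381e-23*1579.4 = 2.181e-20 J
Step 3: mu/(kB*T) = 1.892
Step 4: z = exp(1.892) = 6.633

6.633


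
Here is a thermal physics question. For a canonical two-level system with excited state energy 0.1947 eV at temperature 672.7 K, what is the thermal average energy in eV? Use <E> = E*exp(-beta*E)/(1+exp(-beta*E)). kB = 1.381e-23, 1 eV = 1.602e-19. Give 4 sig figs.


Step 1: beta*E = 0.1947*1.602e-19/(1.381e-23*672.7) = 3.357
Step 2: exp(-beta*E) = 0.03482
Step 3: <E> = 0.1947*0.03482/(1+0.03482) = 0.006552 eV

0.006552


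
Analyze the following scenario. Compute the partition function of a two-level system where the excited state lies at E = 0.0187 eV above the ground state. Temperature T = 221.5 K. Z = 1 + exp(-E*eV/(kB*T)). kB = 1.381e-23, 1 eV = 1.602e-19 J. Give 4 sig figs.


Step 1: Compute beta*E = E*eV/(kB*T) = 0.0187*1.602e-19/(1.381e-23*221.5) = 0.9793
Step 2: exp(-beta*E) = exp(-0.9793) = 0.3756
Step 3: Z = 1 + 0.3756 = 1.376

1.376


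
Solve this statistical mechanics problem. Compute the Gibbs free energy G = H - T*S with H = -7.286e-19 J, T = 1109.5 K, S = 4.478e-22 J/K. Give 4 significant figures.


Step 1: T*S = 1109.5 * 4.478e-22 = 4.968e-19 J
Step 2: G = H - T*S = -7.286e-19 - 4.968e-19
Step 3: G = -1.225e-18 J

-1.225e-18


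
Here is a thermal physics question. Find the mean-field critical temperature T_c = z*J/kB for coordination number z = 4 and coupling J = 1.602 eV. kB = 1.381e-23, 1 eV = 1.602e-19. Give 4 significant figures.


Step 1: z*J = 4*1.602 = 6.408 eV
Step 2: Convert to Joules: 6.408*1.602e-19 = 1.027e-18 J
Step 3: T_c = 1.027e-18 / 1.381e-23 = 7.433e+04 K

7.433e+04


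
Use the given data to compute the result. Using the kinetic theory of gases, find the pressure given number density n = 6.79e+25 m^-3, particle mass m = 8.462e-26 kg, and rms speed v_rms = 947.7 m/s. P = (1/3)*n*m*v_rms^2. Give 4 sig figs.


Step 1: v_rms^2 = 947.7^2 = 8.981e+05
Step 2: n*m = 6.79e+25*8.462e-26 = 5.746
Step 3: P = (1/3)*5.746*8.981e+05 = 1.72e+06 Pa

1.72e+06


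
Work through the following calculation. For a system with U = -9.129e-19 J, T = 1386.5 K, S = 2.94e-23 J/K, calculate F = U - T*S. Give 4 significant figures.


Step 1: T*S = 1386.5 * 2.94e-23 = 4.076e-20 J
Step 2: F = U - T*S = -9.129e-19 - 4.076e-20
Step 3: F = -9.537e-19 J

-9.537e-19


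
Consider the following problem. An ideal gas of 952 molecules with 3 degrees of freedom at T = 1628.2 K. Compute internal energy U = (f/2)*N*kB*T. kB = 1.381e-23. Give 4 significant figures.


Step 1: f/2 = 3/2 = 1.5
Step 2: N*kB*T = 952*1.381e-23*1628.2 = 2.141e-17
Step 3: U = 1.5 * 2.141e-17 = 3.211e-17 J

3.211e-17


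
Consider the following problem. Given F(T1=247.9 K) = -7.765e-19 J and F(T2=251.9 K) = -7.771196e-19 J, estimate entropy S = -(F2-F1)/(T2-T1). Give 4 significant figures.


Step 1: dF = F2 - F1 = -7.771196e-19 - (-7.765e-19) = -6.196e-22 J
Step 2: dT = T2 - T1 = 251.9 - 247.9 = 4 K
Step 3: S = -dF/dT = -(-6.196e-22)/4 = 1.549e-22 J/K

1.549e-22


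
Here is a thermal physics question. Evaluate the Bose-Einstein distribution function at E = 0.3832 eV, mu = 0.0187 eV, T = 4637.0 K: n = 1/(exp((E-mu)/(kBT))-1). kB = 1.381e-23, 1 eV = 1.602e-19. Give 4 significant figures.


Step 1: (E - mu) = 0.3645 eV
Step 2: x = (E-mu)*eV/(kB*T) = 0.3645*1.602e-19/(1.381e-23*4637.0) = 0.9119
Step 3: exp(x) = 2.489
Step 4: n = 1/(exp(x)-1) = 0.6716

0.6716


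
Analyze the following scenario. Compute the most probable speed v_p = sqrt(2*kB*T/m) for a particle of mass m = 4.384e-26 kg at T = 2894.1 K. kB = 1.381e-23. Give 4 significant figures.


Step 1: Numerator = 2*kB*T = 2*1.381e-23*2894.1 = 7.994e-20
Step 2: Ratio = 7.994e-20 / 4.384e-26 = 1.823e+06
Step 3: v_p = sqrt(1.823e+06) = 1350 m/s

1350


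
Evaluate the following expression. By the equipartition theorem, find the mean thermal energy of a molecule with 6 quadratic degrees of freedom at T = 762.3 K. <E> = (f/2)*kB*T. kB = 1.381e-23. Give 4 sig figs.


Step 1: f/2 = 6/2 = 3
Step 2: kB*T = 1.381e-23 * 762.3 = 1.053e-20
Step 3: <E> = 3 * 1.053e-20 = 3.158e-20 J

3.158e-20


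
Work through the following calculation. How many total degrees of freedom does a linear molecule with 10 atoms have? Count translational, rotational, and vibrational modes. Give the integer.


Step 1: Translational DOF = 3
Step 2: Rotational DOF (linear) = 2
Step 3: Vibrational DOF = 3*10 - 5 = 25
Step 4: Total = 3 + 2 + 25 = 30

30


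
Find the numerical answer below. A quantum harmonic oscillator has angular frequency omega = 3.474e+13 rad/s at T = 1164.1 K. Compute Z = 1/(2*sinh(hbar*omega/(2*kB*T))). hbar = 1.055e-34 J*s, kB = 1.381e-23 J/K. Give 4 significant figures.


Step 1: Compute x = hbar*omega/(kB*T) = 1.055e-34*3.474e+13/(1.381e-23*1164.1) = 0.228
Step 2: x/2 = 0.114
Step 3: sinh(x/2) = 0.1142
Step 4: Z = 1/(2*0.1142) = 4.377

4.377


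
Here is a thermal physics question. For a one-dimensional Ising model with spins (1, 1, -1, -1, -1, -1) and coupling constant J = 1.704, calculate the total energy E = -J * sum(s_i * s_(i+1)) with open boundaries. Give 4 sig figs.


Step 1: Nearest-neighbor products: 1, -1, 1, 1, 1
Step 2: Sum of products = 3
Step 3: E = -1.704 * 3 = -5.112

-5.112


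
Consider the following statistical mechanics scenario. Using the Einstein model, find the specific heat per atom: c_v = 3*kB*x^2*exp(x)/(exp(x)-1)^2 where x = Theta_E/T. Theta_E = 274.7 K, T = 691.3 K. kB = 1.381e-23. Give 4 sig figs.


Step 1: x = Theta_E/T = 274.7/691.3 = 0.3974
Step 2: x^2 = 0.1579
Step 3: exp(x) = 1.488
Step 4: c_v = 3*1.381e-23*0.1579*1.488/(1.488-1)^2 = 4.089e-23

4.089e-23


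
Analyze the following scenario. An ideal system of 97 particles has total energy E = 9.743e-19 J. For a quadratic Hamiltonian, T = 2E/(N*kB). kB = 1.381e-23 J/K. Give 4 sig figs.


Step 1: Numerator = 2*E = 2*9.743e-19 = 1.949e-18 J
Step 2: Denominator = N*kB = 97*1.381e-23 = 1.34e-21
Step 3: T = 1.949e-18 / 1.34e-21 = 1455 K

1455


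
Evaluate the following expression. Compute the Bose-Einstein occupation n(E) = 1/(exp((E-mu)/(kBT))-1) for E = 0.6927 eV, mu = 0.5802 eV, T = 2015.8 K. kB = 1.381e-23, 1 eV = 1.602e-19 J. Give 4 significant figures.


Step 1: (E - mu) = 0.1125 eV
Step 2: x = (E-mu)*eV/(kB*T) = 0.1125*1.602e-19/(1.381e-23*2015.8) = 0.6474
Step 3: exp(x) = 1.911
Step 4: n = 1/(exp(x)-1) = 1.098

1.098


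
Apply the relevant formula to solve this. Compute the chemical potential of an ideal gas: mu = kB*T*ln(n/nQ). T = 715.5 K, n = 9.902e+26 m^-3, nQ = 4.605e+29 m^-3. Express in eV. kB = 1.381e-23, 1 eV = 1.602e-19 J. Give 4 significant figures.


Step 1: n/nQ = 9.902e+26/4.605e+29 = 0.00215
Step 2: ln(n/nQ) = -6.142
Step 3: mu = kB*T*ln(n/nQ) = 9.881e-21*-6.142 = -6.069e-20 J
Step 4: Convert to eV: -6.069e-20/1.602e-19 = -0.3788 eV

-0.3788


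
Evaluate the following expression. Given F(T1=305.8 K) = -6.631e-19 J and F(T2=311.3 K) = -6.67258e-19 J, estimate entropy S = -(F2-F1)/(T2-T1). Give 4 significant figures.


Step 1: dF = F2 - F1 = -6.67258e-19 - (-6.631e-19) = -4.158e-21 J
Step 2: dT = T2 - T1 = 311.3 - 305.8 = 5.5 K
Step 3: S = -dF/dT = -(-4.158e-21)/5.5 = 7.56e-22 J/K

7.56e-22


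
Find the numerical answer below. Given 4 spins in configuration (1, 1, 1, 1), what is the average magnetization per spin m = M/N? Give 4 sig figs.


Step 1: Count up spins (+1): 4, down spins (-1): 0
Step 2: Total magnetization M = 4 - 0 = 4
Step 3: m = M/N = 4/4 = 1

1


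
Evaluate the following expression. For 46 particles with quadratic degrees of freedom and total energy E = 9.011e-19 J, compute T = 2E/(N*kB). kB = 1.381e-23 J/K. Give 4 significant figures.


Step 1: Numerator = 2*E = 2*9.011e-19 = 1.802e-18 J
Step 2: Denominator = N*kB = 46*1.381e-23 = 6.353e-22
Step 3: T = 1.802e-18 / 6.353e-22 = 2837 K

2837


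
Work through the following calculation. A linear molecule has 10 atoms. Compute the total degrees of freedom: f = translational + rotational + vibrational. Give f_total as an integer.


Step 1: Translational DOF = 3
Step 2: Rotational DOF (linear) = 2
Step 3: Vibrational DOF = 3*10 - 5 = 25
Step 4: Total = 3 + 2 + 25 = 30

30


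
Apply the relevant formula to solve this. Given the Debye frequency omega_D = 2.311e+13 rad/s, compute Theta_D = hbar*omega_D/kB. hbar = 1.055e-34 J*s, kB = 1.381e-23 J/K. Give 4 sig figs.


Step 1: hbar*omega_D = 1.055e-34 * 2.311e+13 = 2.438e-21 J
Step 2: Theta_D = 2.438e-21 / 1.381e-23
Step 3: Theta_D = 176.5 K

176.5


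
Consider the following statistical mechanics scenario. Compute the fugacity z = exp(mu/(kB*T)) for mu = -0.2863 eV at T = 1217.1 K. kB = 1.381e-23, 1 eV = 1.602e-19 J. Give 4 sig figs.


Step 1: Convert mu to Joules: -0.2863*1.602e-19 = -4.587e-20 J
Step 2: kB*T = 1.381e-23*1217.1 = 1.681e-20 J
Step 3: mu/(kB*T) = -2.729
Step 4: z = exp(-2.729) = 0.0653

0.0653


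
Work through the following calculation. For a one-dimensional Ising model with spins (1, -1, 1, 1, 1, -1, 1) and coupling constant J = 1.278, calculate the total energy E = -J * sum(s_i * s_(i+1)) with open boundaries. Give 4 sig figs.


Step 1: Nearest-neighbor products: -1, -1, 1, 1, -1, -1
Step 2: Sum of products = -2
Step 3: E = -1.278 * -2 = 2.556

2.556


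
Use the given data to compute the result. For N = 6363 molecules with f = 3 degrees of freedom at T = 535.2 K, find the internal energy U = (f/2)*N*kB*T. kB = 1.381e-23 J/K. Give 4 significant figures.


Step 1: f/2 = 3/2 = 1.5
Step 2: N*kB*T = 6363*1.381e-23*535.2 = 4.703e-17
Step 3: U = 1.5 * 4.703e-17 = 7.054e-17 J

7.054e-17


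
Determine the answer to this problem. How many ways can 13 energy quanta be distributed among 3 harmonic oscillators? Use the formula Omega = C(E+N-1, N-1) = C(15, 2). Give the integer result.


Step 1: Use binomial coefficient C(15, 2)
Step 2: Numerator = 15! / 13!
Step 3: Denominator = 2!
Step 4: Omega = 105

105


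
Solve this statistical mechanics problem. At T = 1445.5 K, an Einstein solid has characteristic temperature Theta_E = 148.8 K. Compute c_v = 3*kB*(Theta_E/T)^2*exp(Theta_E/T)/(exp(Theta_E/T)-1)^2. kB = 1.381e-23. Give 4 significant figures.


Step 1: x = Theta_E/T = 148.8/1445.5 = 0.1029
Step 2: x^2 = 0.0106
Step 3: exp(x) = 1.108
Step 4: c_v = 3*1.381e-23*0.0106*1.108/(1.108-1)^2 = 4.139e-23

4.139e-23


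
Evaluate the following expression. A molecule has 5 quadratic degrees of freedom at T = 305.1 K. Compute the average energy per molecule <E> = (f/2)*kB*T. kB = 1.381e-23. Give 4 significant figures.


Step 1: f/2 = 5/2 = 2.5
Step 2: kB*T = 1.381e-23 * 305.1 = 4.213e-21
Step 3: <E> = 2.5 * 4.213e-21 = 1.053e-20 J

1.053e-20


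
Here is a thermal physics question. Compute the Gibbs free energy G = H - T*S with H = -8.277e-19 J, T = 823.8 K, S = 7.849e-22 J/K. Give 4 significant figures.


Step 1: T*S = 823.8 * 7.849e-22 = 6.466e-19 J
Step 2: G = H - T*S = -8.277e-19 - 6.466e-19
Step 3: G = -1.474e-18 J

-1.474e-18


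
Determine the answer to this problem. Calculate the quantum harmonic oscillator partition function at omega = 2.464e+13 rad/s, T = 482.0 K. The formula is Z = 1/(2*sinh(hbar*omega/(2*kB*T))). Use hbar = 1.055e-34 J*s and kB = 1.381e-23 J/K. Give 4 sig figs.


Step 1: Compute x = hbar*omega/(kB*T) = 1.055e-34*2.464e+13/(1.381e-23*482.0) = 0.3905
Step 2: x/2 = 0.1953
Step 3: sinh(x/2) = 0.1965
Step 4: Z = 1/(2*0.1965) = 2.544

2.544


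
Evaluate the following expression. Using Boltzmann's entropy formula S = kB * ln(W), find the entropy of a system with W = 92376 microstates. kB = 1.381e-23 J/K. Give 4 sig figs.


Step 1: ln(W) = ln(92376) = 11.43
Step 2: S = kB * ln(W) = 1.381e-23 * 11.43
Step 3: S = 1.579e-22 J/K

1.579e-22


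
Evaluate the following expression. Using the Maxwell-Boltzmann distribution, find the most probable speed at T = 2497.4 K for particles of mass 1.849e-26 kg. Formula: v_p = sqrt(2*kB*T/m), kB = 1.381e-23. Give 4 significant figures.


Step 1: Numerator = 2*kB*T = 2*1.381e-23*2497.4 = 6.898e-20
Step 2: Ratio = 6.898e-20 / 1.849e-26 = 3.731e+06
Step 3: v_p = sqrt(3.731e+06) = 1931 m/s

1931


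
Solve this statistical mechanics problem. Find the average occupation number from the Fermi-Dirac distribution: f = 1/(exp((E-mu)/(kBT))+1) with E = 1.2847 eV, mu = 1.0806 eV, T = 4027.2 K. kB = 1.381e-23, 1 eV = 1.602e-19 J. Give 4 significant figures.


Step 1: (E - mu) = 1.2847 - 1.0806 = 0.2041 eV
Step 2: Convert: (E-mu)*eV = 3.27e-20 J
Step 3: x = (E-mu)*eV/(kB*T) = 0.5879
Step 4: f = 1/(exp(0.5879)+1) = 0.3571

0.3571


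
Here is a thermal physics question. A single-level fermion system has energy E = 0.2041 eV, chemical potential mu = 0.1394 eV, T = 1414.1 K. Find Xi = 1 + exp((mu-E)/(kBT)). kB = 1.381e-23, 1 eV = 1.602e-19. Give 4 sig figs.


Step 1: (mu - E) = 0.1394 - 0.2041 = -0.0647 eV
Step 2: x = (mu-E)*eV/(kB*T) = -0.0647*1.602e-19/(1.381e-23*1414.1) = -0.5308
Step 3: exp(x) = 0.5882
Step 4: Xi = 1 + 0.5882 = 1.588

1.588


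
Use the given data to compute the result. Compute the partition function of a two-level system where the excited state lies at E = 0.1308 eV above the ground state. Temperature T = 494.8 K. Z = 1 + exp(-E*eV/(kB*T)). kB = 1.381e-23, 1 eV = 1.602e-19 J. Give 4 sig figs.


Step 1: Compute beta*E = E*eV/(kB*T) = 0.1308*1.602e-19/(1.381e-23*494.8) = 3.067
Step 2: exp(-beta*E) = exp(-3.067) = 0.04658
Step 3: Z = 1 + 0.04658 = 1.047

1.047


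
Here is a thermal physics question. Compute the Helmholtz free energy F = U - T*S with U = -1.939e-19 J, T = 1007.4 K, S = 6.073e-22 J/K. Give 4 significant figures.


Step 1: T*S = 1007.4 * 6.073e-22 = 6.118e-19 J
Step 2: F = U - T*S = -1.939e-19 - 6.118e-19
Step 3: F = -8.057e-19 J

-8.057e-19


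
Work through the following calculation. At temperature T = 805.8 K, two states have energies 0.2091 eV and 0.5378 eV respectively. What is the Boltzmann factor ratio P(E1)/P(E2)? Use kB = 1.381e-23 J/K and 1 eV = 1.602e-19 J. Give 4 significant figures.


Step 1: Compute energy difference dE = E1 - E2 = 0.2091 - 0.5378 = -0.3287 eV
Step 2: Convert to Joules: dE_J = -0.3287 * 1.602e-19 = -5.266e-20 J
Step 3: Compute exponent = -dE_J / (kB * T) = -(-5.266e-20) / (1.381e-23 * 805.8) = 4.732
Step 4: P(E1)/P(E2) = exp(4.732) = 113.5

113.5


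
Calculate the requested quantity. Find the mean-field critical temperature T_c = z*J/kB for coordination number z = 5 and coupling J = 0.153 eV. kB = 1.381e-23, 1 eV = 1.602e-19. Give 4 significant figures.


Step 1: z*J = 5*0.153 = 0.765 eV
Step 2: Convert to Joules: 0.765*1.602e-19 = 1.226e-19 J
Step 3: T_c = 1.226e-19 / 1.381e-23 = 8874 K

8874


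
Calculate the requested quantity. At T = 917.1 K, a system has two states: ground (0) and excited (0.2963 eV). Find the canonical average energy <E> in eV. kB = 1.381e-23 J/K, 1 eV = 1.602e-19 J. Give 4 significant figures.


Step 1: beta*E = 0.2963*1.602e-19/(1.381e-23*917.1) = 3.748
Step 2: exp(-beta*E) = 0.02357
Step 3: <E> = 0.2963*0.02357/(1+0.02357) = 0.006822 eV

0.006822


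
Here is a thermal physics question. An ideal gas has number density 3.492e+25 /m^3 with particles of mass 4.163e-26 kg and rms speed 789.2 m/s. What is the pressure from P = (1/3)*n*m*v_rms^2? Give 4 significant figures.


Step 1: v_rms^2 = 789.2^2 = 6.228e+05
Step 2: n*m = 3.492e+25*4.163e-26 = 1.454
Step 3: P = (1/3)*1.454*6.228e+05 = 3.018e+05 Pa

3.018e+05


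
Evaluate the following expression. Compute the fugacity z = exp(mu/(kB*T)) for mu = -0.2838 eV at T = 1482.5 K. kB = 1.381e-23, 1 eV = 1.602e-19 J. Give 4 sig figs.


Step 1: Convert mu to Joules: -0.2838*1.602e-19 = -4.546e-20 J
Step 2: kB*T = 1.381e-23*1482.5 = 2.047e-20 J
Step 3: mu/(kB*T) = -2.221
Step 4: z = exp(-2.221) = 0.1085

0.1085


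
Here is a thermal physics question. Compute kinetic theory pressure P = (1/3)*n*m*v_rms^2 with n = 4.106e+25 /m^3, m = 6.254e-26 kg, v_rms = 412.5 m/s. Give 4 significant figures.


Step 1: v_rms^2 = 412.5^2 = 1.702e+05
Step 2: n*m = 4.106e+25*6.254e-26 = 2.568
Step 3: P = (1/3)*2.568*1.702e+05 = 1.456e+05 Pa

1.456e+05


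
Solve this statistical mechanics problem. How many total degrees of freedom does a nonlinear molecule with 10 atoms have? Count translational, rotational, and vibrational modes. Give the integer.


Step 1: Translational DOF = 3
Step 2: Rotational DOF (nonlinear) = 3
Step 3: Vibrational DOF = 3*10 - 6 = 24
Step 4: Total = 3 + 3 + 24 = 30

30


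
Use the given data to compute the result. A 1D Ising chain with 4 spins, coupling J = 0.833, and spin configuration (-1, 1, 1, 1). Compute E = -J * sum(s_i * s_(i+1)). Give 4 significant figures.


Step 1: Nearest-neighbor products: -1, 1, 1
Step 2: Sum of products = 1
Step 3: E = -0.833 * 1 = -0.833

-0.833


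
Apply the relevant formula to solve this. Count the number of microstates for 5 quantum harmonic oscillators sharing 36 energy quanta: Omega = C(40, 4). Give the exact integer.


Step 1: Use binomial coefficient C(40, 4)
Step 2: Numerator = 40! / 36!
Step 3: Denominator = 4!
Step 4: Omega = 91390

91390


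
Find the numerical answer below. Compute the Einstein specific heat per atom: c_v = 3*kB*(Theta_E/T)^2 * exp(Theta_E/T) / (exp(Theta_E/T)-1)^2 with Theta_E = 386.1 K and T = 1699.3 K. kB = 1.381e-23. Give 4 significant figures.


Step 1: x = Theta_E/T = 386.1/1699.3 = 0.2272
Step 2: x^2 = 0.05162
Step 3: exp(x) = 1.255
Step 4: c_v = 3*1.381e-23*0.05162*1.255/(1.255-1)^2 = 4.125e-23

4.125e-23


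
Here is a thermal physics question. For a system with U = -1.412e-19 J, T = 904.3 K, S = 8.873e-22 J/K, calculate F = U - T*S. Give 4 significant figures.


Step 1: T*S = 904.3 * 8.873e-22 = 8.024e-19 J
Step 2: F = U - T*S = -1.412e-19 - 8.024e-19
Step 3: F = -9.436e-19 J

-9.436e-19


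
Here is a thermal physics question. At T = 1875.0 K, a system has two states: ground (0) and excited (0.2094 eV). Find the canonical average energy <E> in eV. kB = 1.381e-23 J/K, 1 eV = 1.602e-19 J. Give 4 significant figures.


Step 1: beta*E = 0.2094*1.602e-19/(1.381e-23*1875.0) = 1.296
Step 2: exp(-beta*E) = 0.2738
Step 3: <E> = 0.2094*0.2738/(1+0.2738) = 0.045 eV

0.045


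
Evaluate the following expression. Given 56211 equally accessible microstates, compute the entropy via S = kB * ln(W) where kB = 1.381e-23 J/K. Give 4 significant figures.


Step 1: ln(W) = ln(56211) = 10.94
Step 2: S = kB * ln(W) = 1.381e-23 * 10.94
Step 3: S = 1.51e-22 J/K

1.51e-22


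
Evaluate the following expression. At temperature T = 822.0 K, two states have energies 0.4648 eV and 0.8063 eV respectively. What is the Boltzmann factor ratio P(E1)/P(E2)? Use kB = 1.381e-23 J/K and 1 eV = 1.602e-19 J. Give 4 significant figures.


Step 1: Compute energy difference dE = E1 - E2 = 0.4648 - 0.8063 = -0.3415 eV
Step 2: Convert to Joules: dE_J = -0.3415 * 1.602e-19 = -5.471e-20 J
Step 3: Compute exponent = -dE_J / (kB * T) = -(-5.471e-20) / (1.381e-23 * 822.0) = 4.819
Step 4: P(E1)/P(E2) = exp(4.819) = 123.9

123.9


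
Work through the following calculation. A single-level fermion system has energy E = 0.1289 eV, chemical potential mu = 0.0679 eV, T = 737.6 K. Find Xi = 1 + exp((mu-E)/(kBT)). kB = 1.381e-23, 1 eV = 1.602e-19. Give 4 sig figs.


Step 1: (mu - E) = 0.0679 - 0.1289 = -0.061 eV
Step 2: x = (mu-E)*eV/(kB*T) = -0.061*1.602e-19/(1.381e-23*737.6) = -0.9594
Step 3: exp(x) = 0.3831
Step 4: Xi = 1 + 0.3831 = 1.383

1.383


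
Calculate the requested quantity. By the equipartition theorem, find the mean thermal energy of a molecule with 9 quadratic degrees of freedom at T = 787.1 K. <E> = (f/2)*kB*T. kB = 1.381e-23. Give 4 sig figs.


Step 1: f/2 = 9/2 = 4.5
Step 2: kB*T = 1.381e-23 * 787.1 = 1.087e-20
Step 3: <E> = 4.5 * 1.087e-20 = 4.891e-20 J

4.891e-20


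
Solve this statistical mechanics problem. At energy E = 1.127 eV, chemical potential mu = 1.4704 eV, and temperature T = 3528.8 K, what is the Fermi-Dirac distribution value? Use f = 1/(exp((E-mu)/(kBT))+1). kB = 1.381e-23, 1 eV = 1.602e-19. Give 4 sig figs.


Step 1: (E - mu) = 1.127 - 1.4704 = -0.3434 eV
Step 2: Convert: (E-mu)*eV = -5.501e-20 J
Step 3: x = (E-mu)*eV/(kB*T) = -1.129
Step 4: f = 1/(exp(-1.129)+1) = 0.7556

0.7556


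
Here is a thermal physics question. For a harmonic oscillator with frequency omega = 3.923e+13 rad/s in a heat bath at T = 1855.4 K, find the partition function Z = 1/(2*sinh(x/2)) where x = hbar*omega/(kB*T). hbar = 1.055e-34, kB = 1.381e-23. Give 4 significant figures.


Step 1: Compute x = hbar*omega/(kB*T) = 1.055e-34*3.923e+13/(1.381e-23*1855.4) = 0.1615
Step 2: x/2 = 0.08076
Step 3: sinh(x/2) = 0.08085
Step 4: Z = 1/(2*0.08085) = 6.184

6.184


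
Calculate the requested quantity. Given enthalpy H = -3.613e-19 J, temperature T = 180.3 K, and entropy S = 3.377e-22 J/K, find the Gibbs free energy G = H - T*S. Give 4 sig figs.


Step 1: T*S = 180.3 * 3.377e-22 = 6.089e-20 J
Step 2: G = H - T*S = -3.613e-19 - 6.089e-20
Step 3: G = -4.222e-19 J

-4.222e-19


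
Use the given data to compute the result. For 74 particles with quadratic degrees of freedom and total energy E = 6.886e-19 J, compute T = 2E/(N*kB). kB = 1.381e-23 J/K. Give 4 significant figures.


Step 1: Numerator = 2*E = 2*6.886e-19 = 1.377e-18 J
Step 2: Denominator = N*kB = 74*1.381e-23 = 1.022e-21
Step 3: T = 1.377e-18 / 1.022e-21 = 1348 K

1348


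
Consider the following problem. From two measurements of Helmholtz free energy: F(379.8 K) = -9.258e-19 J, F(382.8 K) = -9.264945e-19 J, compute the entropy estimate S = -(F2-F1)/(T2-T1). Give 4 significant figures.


Step 1: dF = F2 - F1 = -9.264945e-19 - (-9.258e-19) = -6.945e-22 J
Step 2: dT = T2 - T1 = 382.8 - 379.8 = 3 K
Step 3: S = -dF/dT = -(-6.945e-22)/3 = 2.315e-22 J/K

2.315e-22


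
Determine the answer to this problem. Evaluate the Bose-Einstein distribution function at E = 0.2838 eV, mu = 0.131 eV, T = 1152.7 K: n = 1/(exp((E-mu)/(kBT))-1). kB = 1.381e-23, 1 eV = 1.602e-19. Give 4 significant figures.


Step 1: (E - mu) = 0.1528 eV
Step 2: x = (E-mu)*eV/(kB*T) = 0.1528*1.602e-19/(1.381e-23*1152.7) = 1.538
Step 3: exp(x) = 4.654
Step 4: n = 1/(exp(x)-1) = 0.2737

0.2737


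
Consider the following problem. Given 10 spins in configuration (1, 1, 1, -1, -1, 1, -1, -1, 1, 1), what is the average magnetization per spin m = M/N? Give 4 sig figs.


Step 1: Count up spins (+1): 6, down spins (-1): 4
Step 2: Total magnetization M = 6 - 4 = 2
Step 3: m = M/N = 2/10 = 0.2

0.2


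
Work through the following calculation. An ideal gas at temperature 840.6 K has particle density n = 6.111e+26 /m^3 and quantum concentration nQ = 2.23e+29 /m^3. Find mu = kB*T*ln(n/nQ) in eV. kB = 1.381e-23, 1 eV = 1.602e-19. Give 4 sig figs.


Step 1: n/nQ = 6.111e+26/2.23e+29 = 0.00274
Step 2: ln(n/nQ) = -5.9
Step 3: mu = kB*T*ln(n/nQ) = 1.161e-20*-5.9 = -6.849e-20 J
Step 4: Convert to eV: -6.849e-20/1.602e-19 = -0.4275 eV

-0.4275


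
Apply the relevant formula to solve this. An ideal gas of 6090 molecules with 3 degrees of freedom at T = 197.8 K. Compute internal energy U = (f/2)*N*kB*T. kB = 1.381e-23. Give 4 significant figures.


Step 1: f/2 = 3/2 = 1.5
Step 2: N*kB*T = 6090*1.381e-23*197.8 = 1.664e-17
Step 3: U = 1.5 * 1.664e-17 = 2.495e-17 J

2.495e-17


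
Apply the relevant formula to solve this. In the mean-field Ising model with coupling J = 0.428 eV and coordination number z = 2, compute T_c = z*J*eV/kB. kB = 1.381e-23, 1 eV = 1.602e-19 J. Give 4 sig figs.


Step 1: z*J = 2*0.428 = 0.856 eV
Step 2: Convert to Joules: 0.856*1.602e-19 = 1.371e-19 J
Step 3: T_c = 1.371e-19 / 1.381e-23 = 9930 K

9930


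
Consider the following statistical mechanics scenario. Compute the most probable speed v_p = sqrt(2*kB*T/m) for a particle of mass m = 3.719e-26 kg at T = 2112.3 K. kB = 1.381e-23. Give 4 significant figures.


Step 1: Numerator = 2*kB*T = 2*1.381e-23*2112.3 = 5.834e-20
Step 2: Ratio = 5.834e-20 / 3.719e-26 = 1.569e+06
Step 3: v_p = sqrt(1.569e+06) = 1252 m/s

1252


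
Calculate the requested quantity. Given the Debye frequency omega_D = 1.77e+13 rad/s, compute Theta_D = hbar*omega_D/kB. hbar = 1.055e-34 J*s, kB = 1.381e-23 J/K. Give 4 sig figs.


Step 1: hbar*omega_D = 1.055e-34 * 1.77e+13 = 1.867e-21 J
Step 2: Theta_D = 1.867e-21 / 1.381e-23
Step 3: Theta_D = 135.2 K

135.2


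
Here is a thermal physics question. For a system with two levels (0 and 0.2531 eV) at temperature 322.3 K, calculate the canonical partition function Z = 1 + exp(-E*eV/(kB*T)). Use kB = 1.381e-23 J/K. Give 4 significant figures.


Step 1: Compute beta*E = E*eV/(kB*T) = 0.2531*1.602e-19/(1.381e-23*322.3) = 9.11
Step 2: exp(-beta*E) = exp(-9.11) = 0.0001106
Step 3: Z = 1 + 0.0001106 = 1

1


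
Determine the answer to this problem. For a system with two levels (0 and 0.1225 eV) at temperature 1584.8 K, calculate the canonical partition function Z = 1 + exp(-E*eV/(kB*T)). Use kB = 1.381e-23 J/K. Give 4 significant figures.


Step 1: Compute beta*E = E*eV/(kB*T) = 0.1225*1.602e-19/(1.381e-23*1584.8) = 0.8967
Step 2: exp(-beta*E) = exp(-0.8967) = 0.4079
Step 3: Z = 1 + 0.4079 = 1.408

1.408


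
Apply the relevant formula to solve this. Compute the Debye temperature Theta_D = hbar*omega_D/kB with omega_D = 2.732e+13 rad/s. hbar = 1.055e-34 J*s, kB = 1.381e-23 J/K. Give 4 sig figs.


Step 1: hbar*omega_D = 1.055e-34 * 2.732e+13 = 2.882e-21 J
Step 2: Theta_D = 2.882e-21 / 1.381e-23
Step 3: Theta_D = 208.7 K

208.7


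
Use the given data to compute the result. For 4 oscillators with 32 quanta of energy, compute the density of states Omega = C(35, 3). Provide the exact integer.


Step 1: Use binomial coefficient C(35, 3)
Step 2: Numerator = 35! / 32!
Step 3: Denominator = 3!
Step 4: Omega = 6545

6545


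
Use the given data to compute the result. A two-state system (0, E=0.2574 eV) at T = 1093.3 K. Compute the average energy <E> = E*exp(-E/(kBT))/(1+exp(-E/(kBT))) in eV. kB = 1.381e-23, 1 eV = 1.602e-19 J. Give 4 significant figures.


Step 1: beta*E = 0.2574*1.602e-19/(1.381e-23*1093.3) = 2.731
Step 2: exp(-beta*E) = 0.06515
Step 3: <E> = 0.2574*0.06515/(1+0.06515) = 0.01574 eV

0.01574


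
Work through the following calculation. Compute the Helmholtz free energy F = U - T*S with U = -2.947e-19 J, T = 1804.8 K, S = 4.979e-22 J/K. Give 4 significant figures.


Step 1: T*S = 1804.8 * 4.979e-22 = 8.986e-19 J
Step 2: F = U - T*S = -2.947e-19 - 8.986e-19
Step 3: F = -1.193e-18 J

-1.193e-18


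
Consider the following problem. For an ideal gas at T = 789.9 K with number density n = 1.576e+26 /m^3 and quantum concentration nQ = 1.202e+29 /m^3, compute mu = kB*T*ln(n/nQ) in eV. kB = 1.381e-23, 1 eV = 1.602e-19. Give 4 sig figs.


Step 1: n/nQ = 1.576e+26/1.202e+29 = 0.001311
Step 2: ln(n/nQ) = -6.637
Step 3: mu = kB*T*ln(n/nQ) = 1.091e-20*-6.637 = -7.24e-20 J
Step 4: Convert to eV: -7.24e-20/1.602e-19 = -0.4519 eV

-0.4519


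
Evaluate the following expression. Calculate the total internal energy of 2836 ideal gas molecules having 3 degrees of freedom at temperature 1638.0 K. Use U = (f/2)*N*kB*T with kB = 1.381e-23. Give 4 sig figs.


Step 1: f/2 = 3/2 = 1.5
Step 2: N*kB*T = 2836*1.381e-23*1638.0 = 6.415e-17
Step 3: U = 1.5 * 6.415e-17 = 9.623e-17 J

9.623e-17


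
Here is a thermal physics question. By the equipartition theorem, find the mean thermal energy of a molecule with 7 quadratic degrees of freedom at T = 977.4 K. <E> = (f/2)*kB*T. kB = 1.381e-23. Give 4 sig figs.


Step 1: f/2 = 7/2 = 3.5
Step 2: kB*T = 1.381e-23 * 977.4 = 1.35e-20
Step 3: <E> = 3.5 * 1.35e-20 = 4.724e-20 J

4.724e-20


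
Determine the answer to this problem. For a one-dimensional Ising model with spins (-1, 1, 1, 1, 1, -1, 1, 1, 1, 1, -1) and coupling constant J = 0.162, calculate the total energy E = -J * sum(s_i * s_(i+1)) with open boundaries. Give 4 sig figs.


Step 1: Nearest-neighbor products: -1, 1, 1, 1, -1, -1, 1, 1, 1, -1
Step 2: Sum of products = 2
Step 3: E = -0.162 * 2 = -0.324

-0.324


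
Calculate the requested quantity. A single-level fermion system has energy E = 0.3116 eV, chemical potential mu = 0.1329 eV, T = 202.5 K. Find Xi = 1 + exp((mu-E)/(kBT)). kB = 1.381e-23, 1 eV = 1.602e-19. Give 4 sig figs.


Step 1: (mu - E) = 0.1329 - 0.3116 = -0.1787 eV
Step 2: x = (mu-E)*eV/(kB*T) = -0.1787*1.602e-19/(1.381e-23*202.5) = -10.24
Step 3: exp(x) = 3.582e-05
Step 4: Xi = 1 + 3.582e-05 = 1

1
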